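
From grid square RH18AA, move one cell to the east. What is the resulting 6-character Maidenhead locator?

RH18ba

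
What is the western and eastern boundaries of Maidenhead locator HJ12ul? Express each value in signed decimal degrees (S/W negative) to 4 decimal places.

Field H=7, J=9: +7·20° lon, +9·10° lat → SW at lon -40°, lat 0°.
Square 1, 2: +1·2° lon, +2·1° lat → SW at lon -38°, lat 2°.
Subsquare u=20, l=11: +20·0.0833333° lon, +11·0.0416667° lat → SW at lon -36.3333°, lat 2.45833°.
Cell spans 0.0833333° lon × 0.0416667° lat.
west -36.3333, east -36.2500.

-36.3333, -36.2500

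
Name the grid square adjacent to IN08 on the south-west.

HN97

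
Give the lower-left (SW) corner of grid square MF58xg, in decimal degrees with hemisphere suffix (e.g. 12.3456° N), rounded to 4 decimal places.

31.7500° S, 71.9167° E

Field M=12, F=5: +12·20° lon, +5·10° lat → SW at lon 60°, lat -40°.
Square 5, 8: +5·2° lon, +8·1° lat → SW at lon 70°, lat -32°.
Subsquare x=23, g=6: +23·0.0833333° lon, +6·0.0416667° lat → SW at lon 71.9167°, lat -31.75°.
latitude 31.7500° S, longitude 71.9167° E.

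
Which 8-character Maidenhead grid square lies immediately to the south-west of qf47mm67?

Longitude extended square 6; −1 → 5.
Latitude extended square 7; −1 → 6.

QF47mm56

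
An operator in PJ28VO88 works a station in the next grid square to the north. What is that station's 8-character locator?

PJ28vo89

Latitude extended square 8; +1 → 9.
The longitude characters are unchanged.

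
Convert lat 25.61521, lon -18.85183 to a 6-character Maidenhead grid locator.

Add 180° to longitude and 90° to latitude: 161.1482, 115.6152.
Field: 161.1482/20 → 8 → I, 115.6152/10 → 11 → L; chars IL.
Square: 1.1482/2 → 0, 5.6152/1 → 5; chars 05.
Subsquare: 1.1482/0.0833333 → 13 → n, 0.6152/0.0416667 → 14 → o; chars no.

IL05no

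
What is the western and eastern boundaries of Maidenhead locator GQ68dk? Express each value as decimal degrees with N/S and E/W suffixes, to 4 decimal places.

Field G=6, Q=16: +6·20° lon, +16·10° lat → SW at lon -60°, lat 70°.
Square 6, 8: +6·2° lon, +8·1° lat → SW at lon -48°, lat 78°.
Subsquare d=3, k=10: +3·0.0833333° lon, +10·0.0416667° lat → SW at lon -47.75°, lat 78.4167°.
Cell spans 0.0833333° lon × 0.0416667° lat.
west 47.7500° W, east 47.6667° W.

47.7500° W, 47.6667° W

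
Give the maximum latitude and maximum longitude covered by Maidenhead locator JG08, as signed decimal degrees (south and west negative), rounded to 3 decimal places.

-21.000, 2.000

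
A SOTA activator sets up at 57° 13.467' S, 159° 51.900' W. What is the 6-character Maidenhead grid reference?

Shift to the Maidenhead origin (180°W, 90°S): lon 20.1350, lat 32.7756.
Field: 20.1350/20 → 1 → B, 32.7756/10 → 3 → D; chars BD.
Square: 0.1350/2 → 0, 2.7756/1 → 2; chars 02.
Subsquare: 0.1350/0.0833333 → 1 → b, 0.7756/0.0416667 → 18 → s; chars bs.

BD02bs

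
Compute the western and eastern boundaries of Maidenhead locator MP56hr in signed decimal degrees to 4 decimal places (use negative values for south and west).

Field M=12, P=15: +12·20° lon, +15·10° lat → SW at lon 60°, lat 60°.
Square 5, 6: +5·2° lon, +6·1° lat → SW at lon 70°, lat 66°.
Subsquare h=7, r=17: +7·0.0833333° lon, +17·0.0416667° lat → SW at lon 70.5833°, lat 66.7083°.
Cell spans 0.0833333° lon × 0.0416667° lat.
west 70.5833, east 70.6667.

70.5833, 70.6667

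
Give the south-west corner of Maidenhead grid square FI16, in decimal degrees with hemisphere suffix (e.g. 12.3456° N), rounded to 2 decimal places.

Field F=5, I=8: +5·20° lon, +8·10° lat → SW at lon -80°, lat -10°.
Square 1, 6: +1·2° lon, +6·1° lat → SW at lon -78°, lat -4°.
latitude 4.00° S, longitude 78.00° W.

4.00° S, 78.00° W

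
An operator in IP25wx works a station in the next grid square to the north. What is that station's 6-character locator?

Latitude subsquare x = 23; +1 → 24, wraps to 0 = a, carry into square.
Latitude square 5; +1 → 6.
The longitude characters are unchanged.

IP26wa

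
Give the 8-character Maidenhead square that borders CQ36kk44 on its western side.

CQ36kk34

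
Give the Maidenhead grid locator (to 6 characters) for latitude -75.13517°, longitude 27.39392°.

Offset from 180°W / 90°S: lon 207.3939°, lat 14.8648°.
Field: lon ⌊207.3939/20⌋ = 10 → K; lat ⌊14.8648/10⌋ = 1 → B.
Square: lon ⌊7.3939/2⌋ = 3; lat ⌊4.8648/1⌋ = 4.
Subsquare: lon ⌊1.3939/0.0833333⌋ = 16 → q; lat ⌊0.8648/0.0416667⌋ = 20 → u.

KB34qu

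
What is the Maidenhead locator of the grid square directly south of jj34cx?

Latitude subsquare x = 23; −1 → 22 = w.
The longitude characters are unchanged.

JJ34cw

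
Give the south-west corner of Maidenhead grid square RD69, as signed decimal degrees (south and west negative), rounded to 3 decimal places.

Field R=17, D=3: +17·20° lon, +3·10° lat → SW at lon 160°, lat -60°.
Square 6, 9: +6·2° lon, +9·1° lat → SW at lon 172°, lat -51°.
latitude -51.000, longitude 172.000.

-51.000, 172.000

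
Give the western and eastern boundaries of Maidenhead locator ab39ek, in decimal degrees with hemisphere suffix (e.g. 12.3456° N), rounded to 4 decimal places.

173.6667° W, 173.5833° W

Field A=0, B=1: +0·20° lon, +1·10° lat → SW at lon -180°, lat -80°.
Square 3, 9: +3·2° lon, +9·1° lat → SW at lon -174°, lat -71°.
Subsquare e=4, k=10: +4·0.0833333° lon, +10·0.0416667° lat → SW at lon -173.667°, lat -70.5833°.
Cell spans 0.0833333° lon × 0.0416667° lat.
west 173.6667° W, east 173.5833° W.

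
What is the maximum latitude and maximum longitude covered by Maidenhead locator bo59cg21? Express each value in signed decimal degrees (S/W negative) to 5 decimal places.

59.25833, -149.80833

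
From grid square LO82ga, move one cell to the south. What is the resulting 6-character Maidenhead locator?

Latitude subsquare a = 0; −1 → -1, wraps to 23 = x, carry into square.
Latitude square 2; −1 → 1.
The longitude characters are unchanged.

LO81gx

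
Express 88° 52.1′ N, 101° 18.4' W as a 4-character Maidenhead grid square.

DR98

Offset from 180°W / 90°S: lon 78.69°, lat 178.87°.
Field: 78.69/20 → 3 → D, 178.87/10 → 17 → R; chars DR.
Square: 18.69/2 → 9, 8.87/1 → 8; chars 98.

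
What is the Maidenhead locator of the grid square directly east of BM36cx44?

BM36cx54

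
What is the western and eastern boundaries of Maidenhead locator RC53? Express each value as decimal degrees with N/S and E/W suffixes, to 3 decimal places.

170.000° E, 172.000° E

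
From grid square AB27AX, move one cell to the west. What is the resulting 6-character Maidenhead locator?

AB17xx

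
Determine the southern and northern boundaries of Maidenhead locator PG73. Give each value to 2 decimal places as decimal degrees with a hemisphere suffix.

Field P=15, G=6: +15·20° lon, +6·10° lat → SW at lon 120°, lat -30°.
Square 7, 3: +7·2° lon, +3·1° lat → SW at lon 134°, lat -27°.
Cell spans 2° lon × 1° lat.
south 27.00° S, north 26.00° S.

27.00° S, 26.00° S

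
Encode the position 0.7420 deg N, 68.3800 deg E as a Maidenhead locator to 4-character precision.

MJ40

Add 180° to longitude and 90° to latitude: 248.38, 90.74.
Field (20°×10°, letters A–R): lon ⌊248.38/20⌋ = 12 → M; lat ⌊90.74/10⌋ = 9 → J.
Square (2°×1°, digits 0–9): lon ⌊8.38/2⌋ = 4; lat ⌊0.74/1⌋ = 0.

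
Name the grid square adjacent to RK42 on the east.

RK52

Longitude square 4; +1 → 5.
The latitude characters are unchanged.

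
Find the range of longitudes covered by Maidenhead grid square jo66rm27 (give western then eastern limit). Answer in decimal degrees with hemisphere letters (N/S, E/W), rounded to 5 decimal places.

Field J=9, O=14: +9·20° lon, +14·10° lat → SW at lon 0°, lat 50°.
Square 6, 6: +6·2° lon, +6·1° lat → SW at lon 12°, lat 56°.
Subsquare r=17, m=12: +17·0.0833333° lon, +12·0.0416667° lat → SW at lon 13.4167°, lat 56.5°.
Extended square 2, 7: +2·0.00833333° lon, +7·0.00416667° lat → SW at lon 13.4333°, lat 56.5292°.
Cell spans 0.00833333° lon × 0.00416667° lat.
west 13.43333° E, east 13.44167° E.

13.43333° E, 13.44167° E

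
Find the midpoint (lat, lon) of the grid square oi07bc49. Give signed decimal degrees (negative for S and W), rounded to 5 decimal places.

Field O=14, I=8: +14·20° lon, +8·10° lat → SW at lon 100°, lat -10°.
Square 0, 7: +0·2° lon, +7·1° lat → SW at lon 100°, lat -3°.
Subsquare b=1, c=2: +1·0.0833333° lon, +2·0.0416667° lat → SW at lon 100.083°, lat -2.91667°.
Extended square 4, 9: +4·0.00833333° lon, +9·0.00416667° lat → SW at lon 100.117°, lat -2.87917°.
Cell spans 0.00833333° lon × 0.00416667° lat. Centre is SW corner plus half of each.
latitude -2.87708, longitude 100.12083.

-2.87708, 100.12083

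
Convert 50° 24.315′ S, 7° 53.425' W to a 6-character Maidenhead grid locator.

ID69bo

Offset from 180°W / 90°S: lon 172.1096°, lat 39.5947°.
Field: 172.1096/20 → 8 → I, 39.5947/10 → 3 → D; chars ID.
Square: 12.1096/2 → 6, 9.5947/1 → 9; chars 69.
Subsquare: 0.1096/0.0833333 → 1 → b, 0.5947/0.0416667 → 14 → o; chars bo.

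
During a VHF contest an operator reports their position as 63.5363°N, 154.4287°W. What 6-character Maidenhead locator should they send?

BP23sm

Offset from 180°W / 90°S: lon 25.5713°, lat 153.5363°.
Field: lon ⌊25.5713/20⌋ = 1 → B; lat ⌊153.5363/10⌋ = 15 → P.
Square: lon ⌊5.5713/2⌋ = 2; lat ⌊3.5363/1⌋ = 3.
Subsquare: lon ⌊1.5713/0.0833333⌋ = 18 → s; lat ⌊0.5363/0.0416667⌋ = 12 → m.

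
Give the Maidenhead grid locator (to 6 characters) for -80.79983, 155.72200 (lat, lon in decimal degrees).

Offset from 180°W / 90°S: lon 335.7220°, lat 9.2002°.
Field (20°×10°, letters A–R): 335.7220/20 → 16 → Q, 9.2002/10 → 0 → A; chars QA.
Square (2°×1°, digits 0–9): 15.7220/2 → 7, 9.2002/1 → 9; chars 79.
Subsquare (5′×2.5′, letters a–x): 1.7220/0.0833333 → 20 → u, 0.2002/0.0416667 → 4 → e; chars ue.

QA79ue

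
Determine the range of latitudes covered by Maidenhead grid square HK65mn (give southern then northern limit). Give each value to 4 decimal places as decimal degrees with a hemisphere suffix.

Field H=7, K=10: +7·20° lon, +10·10° lat → SW at lon -40°, lat 10°.
Square 6, 5: +6·2° lon, +5·1° lat → SW at lon -28°, lat 15°.
Subsquare m=12, n=13: +12·0.0833333° lon, +13·0.0416667° lat → SW at lon -27°, lat 15.5417°.
Cell spans 0.0833333° lon × 0.0416667° lat.
south 15.5417° N, north 15.5833° N.

15.5417° N, 15.5833° N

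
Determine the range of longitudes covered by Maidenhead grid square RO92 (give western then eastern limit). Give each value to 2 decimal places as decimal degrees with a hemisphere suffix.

178.00° E, 180.00° E

Field R=17, O=14: +17·20° lon, +14·10° lat → SW at lon 160°, lat 50°.
Square 9, 2: +9·2° lon, +2·1° lat → SW at lon 178°, lat 52°.
Cell spans 2° lon × 1° lat.
west 178.00° E, east 180.00° E.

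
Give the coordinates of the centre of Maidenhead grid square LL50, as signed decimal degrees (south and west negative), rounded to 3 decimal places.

20.500, 51.000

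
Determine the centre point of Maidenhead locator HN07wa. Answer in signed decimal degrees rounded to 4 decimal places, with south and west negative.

47.0208, -38.1250

Field H=7, N=13: +7·20° lon, +13·10° lat → SW at lon -40°, lat 40°.
Square 0, 7: +0·2° lon, +7·1° lat → SW at lon -40°, lat 47°.
Subsquare w=22, a=0: +22·0.0833333° lon, +0·0.0416667° lat → SW at lon -38.1667°, lat 47°.
Cell spans 0.0833333° lon × 0.0416667° lat. Centre is SW corner plus half of each.
latitude 47.0208, longitude -38.1250.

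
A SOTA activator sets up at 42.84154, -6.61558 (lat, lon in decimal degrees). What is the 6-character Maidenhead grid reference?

Add 180° to longitude and 90° to latitude: 173.3844, 132.8415.
Field: 173.3844/20 → 8 → I, 132.8415/10 → 13 → N; chars IN.
Square: 13.3844/2 → 6, 2.8415/1 → 2; chars 62.
Subsquare: 1.3844/0.0833333 → 16 → q, 0.8415/0.0416667 → 20 → u; chars qu.

IN62qu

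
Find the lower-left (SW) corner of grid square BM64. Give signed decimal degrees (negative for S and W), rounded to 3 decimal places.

Field B=1, M=12: +1·20° lon, +12·10° lat → SW at lon -160°, lat 30°.
Square 6, 4: +6·2° lon, +4·1° lat → SW at lon -148°, lat 34°.
latitude 34.000, longitude -148.000.

34.000, -148.000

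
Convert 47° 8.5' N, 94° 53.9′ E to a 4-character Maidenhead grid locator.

NN77

Offset from 180°W / 90°S: lon 274.90°, lat 137.14°.
Field (20°×10°, letters A–R): lon ⌊274.90/20⌋ = 13 → N; lat ⌊137.14/10⌋ = 13 → N.
Square (2°×1°, digits 0–9): lon ⌊14.90/2⌋ = 7; lat ⌊7.14/1⌋ = 7.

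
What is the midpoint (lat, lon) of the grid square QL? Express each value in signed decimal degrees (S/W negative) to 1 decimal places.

Field Q=16, L=11: +16·20° lon, +11·10° lat → SW at lon 140°, lat 20°.
Cell spans 20° lon × 10° lat. Centre is SW corner plus half of each.
latitude 25.0, longitude 150.0.

25.0, 150.0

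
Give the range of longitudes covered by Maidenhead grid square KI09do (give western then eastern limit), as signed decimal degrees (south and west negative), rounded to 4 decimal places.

Field K=10, I=8: +10·20° lon, +8·10° lat → SW at lon 20°, lat -10°.
Square 0, 9: +0·2° lon, +9·1° lat → SW at lon 20°, lat -1°.
Subsquare d=3, o=14: +3·0.0833333° lon, +14·0.0416667° lat → SW at lon 20.25°, lat -0.416667°.
Cell spans 0.0833333° lon × 0.0416667° lat.
west 20.2500, east 20.3333.

20.2500, 20.3333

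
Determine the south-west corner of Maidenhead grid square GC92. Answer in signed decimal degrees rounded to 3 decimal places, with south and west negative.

Field G=6, C=2: +6·20° lon, +2·10° lat → SW at lon -60°, lat -70°.
Square 9, 2: +9·2° lon, +2·1° lat → SW at lon -42°, lat -68°.
latitude -68.000, longitude -42.000.

-68.000, -42.000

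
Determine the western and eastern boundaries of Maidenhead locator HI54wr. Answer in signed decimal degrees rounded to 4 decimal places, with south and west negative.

-28.1667, -28.0833

Field H=7, I=8: +7·20° lon, +8·10° lat → SW at lon -40°, lat -10°.
Square 5, 4: +5·2° lon, +4·1° lat → SW at lon -30°, lat -6°.
Subsquare w=22, r=17: +22·0.0833333° lon, +17·0.0416667° lat → SW at lon -28.1667°, lat -5.29167°.
Cell spans 0.0833333° lon × 0.0416667° lat.
west -28.1667, east -28.0833.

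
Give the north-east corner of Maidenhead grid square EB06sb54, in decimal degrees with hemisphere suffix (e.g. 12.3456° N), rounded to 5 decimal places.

73.93750° S, 98.45000° W

Field E=4, B=1: +4·20° lon, +1·10° lat → SW at lon -100°, lat -80°.
Square 0, 6: +0·2° lon, +6·1° lat → SW at lon -100°, lat -74°.
Subsquare s=18, b=1: +18·0.0833333° lon, +1·0.0416667° lat → SW at lon -98.5°, lat -73.9583°.
Extended square 5, 4: +5·0.00833333° lon, +4·0.00416667° lat → SW at lon -98.4583°, lat -73.9417°.
Cell spans 0.00833333° lon × 0.00416667° lat. NE corner is SW corner plus one full cell.
latitude 73.93750° S, longitude 98.45000° W.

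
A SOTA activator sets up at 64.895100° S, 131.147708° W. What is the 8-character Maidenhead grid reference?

Add 180° to longitude and 90° to latitude: 48.85229, 25.10490.
Field: 48.85229/20 → 2 → C, 25.10490/10 → 2 → C; chars CC.
Square: 8.85229/2 → 4, 5.10490/1 → 5; chars 45.
Subsquare: 0.85229/0.0833333 → 10 → k, 0.10490/0.0416667 → 2 → c; chars kc.
Extended square: 0.01896/0.00833333 → 2, 0.02157/0.00416667 → 5; chars 25.

CC45kc25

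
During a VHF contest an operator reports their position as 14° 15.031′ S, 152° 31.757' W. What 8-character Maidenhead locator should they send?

Add 180° to longitude and 90° to latitude: 27.47072, 75.74948.
Field (20°×10°, letters A–R): lon ⌊27.47072/20⌋ = 1 → B; lat ⌊75.74948/10⌋ = 7 → H.
Square (2°×1°, digits 0–9): lon ⌊7.47072/2⌋ = 3; lat ⌊5.74948/1⌋ = 5.
Subsquare (5′×2.5′, letters a–x): lon ⌊1.47072/0.0833333⌋ = 17 → r; lat ⌊0.74948/0.0416667⌋ = 17 → r.
Extended square (30″×15″, digits 0–9): lon ⌊0.05405/0.00833333⌋ = 6; lat ⌊0.04115/0.00416667⌋ = 9.

BH35rr69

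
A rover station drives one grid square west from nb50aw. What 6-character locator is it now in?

NB40xw

Longitude subsquare a = 0; −1 → -1, wraps to 23 = x, carry into square.
Longitude square 5; −1 → 4.
The latitude characters are unchanged.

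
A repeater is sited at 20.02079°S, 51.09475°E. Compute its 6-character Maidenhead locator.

Add 180° to longitude and 90° to latitude: 231.0948, 69.9792.
Field (20°×10°, letters A–R): lon ⌊231.0948/20⌋ = 11 → L; lat ⌊69.9792/10⌋ = 6 → G.
Square (2°×1°, digits 0–9): lon ⌊11.0948/2⌋ = 5; lat ⌊9.9792/1⌋ = 9.
Subsquare (5′×2.5′, letters a–x): lon ⌊1.0948/0.0833333⌋ = 13 → n; lat ⌊0.9792/0.0416667⌋ = 23 → x.

LG59nx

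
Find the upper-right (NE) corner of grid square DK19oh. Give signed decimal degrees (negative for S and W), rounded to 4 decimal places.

Field D=3, K=10: +3·20° lon, +10·10° lat → SW at lon -120°, lat 10°.
Square 1, 9: +1·2° lon, +9·1° lat → SW at lon -118°, lat 19°.
Subsquare o=14, h=7: +14·0.0833333° lon, +7·0.0416667° lat → SW at lon -116.833°, lat 19.2917°.
Cell spans 0.0833333° lon × 0.0416667° lat. NE corner is SW corner plus one full cell.
latitude 19.3333, longitude -116.7500.

19.3333, -116.7500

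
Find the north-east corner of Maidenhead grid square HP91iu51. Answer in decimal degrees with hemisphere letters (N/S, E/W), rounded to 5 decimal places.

Field H=7, P=15: +7·20° lon, +15·10° lat → SW at lon -40°, lat 60°.
Square 9, 1: +9·2° lon, +1·1° lat → SW at lon -22°, lat 61°.
Subsquare i=8, u=20: +8·0.0833333° lon, +20·0.0416667° lat → SW at lon -21.3333°, lat 61.8333°.
Extended square 5, 1: +5·0.00833333° lon, +1·0.00416667° lat → SW at lon -21.2917°, lat 61.8375°.
Cell spans 0.00833333° lon × 0.00416667° lat. NE corner is SW corner plus one full cell.
latitude 61.84167° N, longitude 21.28333° W.

61.84167° N, 21.28333° W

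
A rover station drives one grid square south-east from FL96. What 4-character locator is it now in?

Longitude square 9; +1 → 10, wraps to 0, carry into field.
Longitude field F = 5; +1 → 6 = G.
Latitude square 6; −1 → 5.

GL05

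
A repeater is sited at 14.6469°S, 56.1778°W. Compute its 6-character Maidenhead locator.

GH15vi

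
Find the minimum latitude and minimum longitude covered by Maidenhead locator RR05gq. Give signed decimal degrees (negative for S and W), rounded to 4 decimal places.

85.6667, 160.5000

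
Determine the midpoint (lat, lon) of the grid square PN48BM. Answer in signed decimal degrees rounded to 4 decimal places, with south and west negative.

48.5208, 128.1250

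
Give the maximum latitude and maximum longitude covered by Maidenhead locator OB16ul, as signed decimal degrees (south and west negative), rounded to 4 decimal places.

Field O=14, B=1: +14·20° lon, +1·10° lat → SW at lon 100°, lat -80°.
Square 1, 6: +1·2° lon, +6·1° lat → SW at lon 102°, lat -74°.
Subsquare u=20, l=11: +20·0.0833333° lon, +11·0.0416667° lat → SW at lon 103.667°, lat -73.5417°.
Cell spans 0.0833333° lon × 0.0416667° lat. NE corner is SW corner plus one full cell.
latitude -73.5000, longitude 103.7500.

-73.5000, 103.7500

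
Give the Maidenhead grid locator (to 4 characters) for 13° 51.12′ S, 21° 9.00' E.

KH06

Shift to the Maidenhead origin (180°W, 90°S): lon 201.15, lat 76.15.
Field: lon ⌊201.15/20⌋ = 10 → K; lat ⌊76.15/10⌋ = 7 → H.
Square: lon ⌊1.15/2⌋ = 0; lat ⌊6.15/1⌋ = 6.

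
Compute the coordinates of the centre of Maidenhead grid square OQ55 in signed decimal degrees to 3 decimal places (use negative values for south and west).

75.500, 111.000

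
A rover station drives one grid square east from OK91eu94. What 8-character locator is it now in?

Longitude extended square 9; +1 → 10, wraps to 0, carry into subsquare.
Longitude subsquare e = 4; +1 → 5 = f.
The latitude characters are unchanged.

OK91fu04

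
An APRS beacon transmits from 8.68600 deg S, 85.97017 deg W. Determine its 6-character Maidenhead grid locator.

Shift to the Maidenhead origin (180°W, 90°S): lon 94.0298, lat 81.3140.
Field: lon ⌊94.0298/20⌋ = 4 → E; lat ⌊81.3140/10⌋ = 8 → I.
Square: lon ⌊14.0298/2⌋ = 7; lat ⌊1.3140/1⌋ = 1.
Subsquare: lon ⌊0.0298/0.0833333⌋ = 0 → a; lat ⌊0.3140/0.0416667⌋ = 7 → h.

EI71ah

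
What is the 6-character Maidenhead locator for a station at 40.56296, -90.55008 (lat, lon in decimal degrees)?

EN40rn

Add 180° to longitude and 90° to latitude: 89.4499, 130.5630.
Field: 89.4499/20 → 4 → E, 130.5630/10 → 13 → N; chars EN.
Square: 9.4499/2 → 4, 0.5630/1 → 0; chars 40.
Subsquare: 1.4499/0.0833333 → 17 → r, 0.5630/0.0416667 → 13 → n; chars rn.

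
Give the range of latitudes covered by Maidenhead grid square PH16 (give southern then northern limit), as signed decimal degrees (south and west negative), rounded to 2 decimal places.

-14.00, -13.00

Field P=15, H=7: +15·20° lon, +7·10° lat → SW at lon 120°, lat -20°.
Square 1, 6: +1·2° lon, +6·1° lat → SW at lon 122°, lat -14°.
Cell spans 2° lon × 1° lat.
south -14.00, north -13.00.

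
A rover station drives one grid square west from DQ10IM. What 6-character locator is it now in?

Longitude subsquare i = 8; −1 → 7 = h.
The latitude characters are unchanged.

DQ10hm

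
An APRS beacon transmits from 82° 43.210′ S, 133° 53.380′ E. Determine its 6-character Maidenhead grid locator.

PA67wg

Offset from 180°W / 90°S: lon 313.8897°, lat 7.2798°.
Field: 313.8897/20 → 15 → P, 7.2798/10 → 0 → A; chars PA.
Square: 13.8897/2 → 6, 7.2798/1 → 7; chars 67.
Subsquare: 1.8897/0.0833333 → 22 → w, 0.2798/0.0416667 → 6 → g; chars wg.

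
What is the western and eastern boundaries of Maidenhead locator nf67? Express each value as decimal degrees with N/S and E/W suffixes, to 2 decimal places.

Field N=13, F=5: +13·20° lon, +5·10° lat → SW at lon 80°, lat -40°.
Square 6, 7: +6·2° lon, +7·1° lat → SW at lon 92°, lat -33°.
Cell spans 2° lon × 1° lat.
west 92.00° E, east 94.00° E.

92.00° E, 94.00° E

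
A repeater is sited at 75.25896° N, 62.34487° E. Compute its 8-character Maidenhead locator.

Offset from 180°W / 90°S: lon 242.34487°, lat 165.25896°.
Field (20°×10°, letters A–R): 242.34487/20 → 12 → M, 165.25896/10 → 16 → Q; chars MQ.
Square (2°×1°, digits 0–9): 2.34487/2 → 1, 5.25896/1 → 5; chars 15.
Subsquare (5′×2.5′, letters a–x): 0.34487/0.0833333 → 4 → e, 0.25896/0.0416667 → 6 → g; chars eg.
Extended square (30″×15″, digits 0–9): 0.01154/0.00833333 → 1, 0.00896/0.00416667 → 2; chars 12.

MQ15eg12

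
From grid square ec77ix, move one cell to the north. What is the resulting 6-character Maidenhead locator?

Latitude subsquare x = 23; +1 → 24, wraps to 0 = a, carry into square.
Latitude square 7; +1 → 8.
The longitude characters are unchanged.

EC78ia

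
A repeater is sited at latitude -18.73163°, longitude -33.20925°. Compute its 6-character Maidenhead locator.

HH31jg

Add 180° to longitude and 90° to latitude: 146.7908, 71.2684.
Field: 146.7908/20 → 7 → H, 71.2684/10 → 7 → H; chars HH.
Square: 6.7908/2 → 3, 1.2684/1 → 1; chars 31.
Subsquare: 0.7908/0.0833333 → 9 → j, 0.2684/0.0416667 → 6 → g; chars jg.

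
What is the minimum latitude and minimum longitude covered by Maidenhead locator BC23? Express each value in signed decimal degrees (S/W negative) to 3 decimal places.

Field B=1, C=2: +1·20° lon, +2·10° lat → SW at lon -160°, lat -70°.
Square 2, 3: +2·2° lon, +3·1° lat → SW at lon -156°, lat -67°.
latitude -67.000, longitude -156.000.

-67.000, -156.000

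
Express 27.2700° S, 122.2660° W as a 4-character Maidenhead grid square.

CG82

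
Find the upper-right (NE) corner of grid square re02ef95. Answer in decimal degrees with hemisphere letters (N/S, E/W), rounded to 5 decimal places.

47.76667° S, 160.41667° E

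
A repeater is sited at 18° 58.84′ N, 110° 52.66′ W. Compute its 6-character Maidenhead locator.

Offset from 180°W / 90°S: lon 69.1223°, lat 108.9807°.
Field: 69.1223/20 → 3 → D, 108.9807/10 → 10 → K; chars DK.
Square: 9.1223/2 → 4, 8.9807/1 → 8; chars 48.
Subsquare: 1.1223/0.0833333 → 13 → n, 0.9807/0.0416667 → 23 → x; chars nx.

DK48nx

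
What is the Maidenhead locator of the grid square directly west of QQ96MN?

QQ96ln

Longitude subsquare m = 12; −1 → 11 = l.
The latitude characters are unchanged.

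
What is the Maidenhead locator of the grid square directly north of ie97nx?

IE98na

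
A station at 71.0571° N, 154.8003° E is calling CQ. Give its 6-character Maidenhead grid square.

QQ71jb

Shift to the Maidenhead origin (180°W, 90°S): lon 334.8003, lat 161.0571.
Field: lon ⌊334.8003/20⌋ = 16 → Q; lat ⌊161.0571/10⌋ = 16 → Q.
Square: lon ⌊14.8003/2⌋ = 7; lat ⌊1.0571/1⌋ = 1.
Subsquare: lon ⌊0.8003/0.0833333⌋ = 9 → j; lat ⌊0.0571/0.0416667⌋ = 1 → b.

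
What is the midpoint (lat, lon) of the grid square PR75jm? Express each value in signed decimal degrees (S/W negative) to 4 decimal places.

85.5208, 134.7917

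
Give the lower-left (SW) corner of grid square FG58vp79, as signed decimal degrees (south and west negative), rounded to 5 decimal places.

Field F=5, G=6: +5·20° lon, +6·10° lat → SW at lon -80°, lat -30°.
Square 5, 8: +5·2° lon, +8·1° lat → SW at lon -70°, lat -22°.
Subsquare v=21, p=15: +21·0.0833333° lon, +15·0.0416667° lat → SW at lon -68.25°, lat -21.375°.
Extended square 7, 9: +7·0.00833333° lon, +9·0.00416667° lat → SW at lon -68.1917°, lat -21.3375°.
latitude -21.33750, longitude -68.19167.

-21.33750, -68.19167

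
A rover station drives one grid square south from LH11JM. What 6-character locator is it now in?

LH11jl

Latitude subsquare m = 12; −1 → 11 = l.
The longitude characters are unchanged.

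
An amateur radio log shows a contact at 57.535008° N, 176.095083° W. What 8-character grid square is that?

AO17wm88

Offset from 180°W / 90°S: lon 3.90492°, lat 147.53501°.
Field: 3.90492/20 → 0 → A, 147.53501/10 → 14 → O; chars AO.
Square: 3.90492/2 → 1, 7.53501/1 → 7; chars 17.
Subsquare: 1.90492/0.0833333 → 22 → w, 0.53501/0.0416667 → 12 → m; chars wm.
Extended square: 0.07158/0.00833333 → 8, 0.03501/0.00416667 → 8; chars 88.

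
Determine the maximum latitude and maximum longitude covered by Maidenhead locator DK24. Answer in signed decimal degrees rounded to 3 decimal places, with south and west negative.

Field D=3, K=10: +3·20° lon, +10·10° lat → SW at lon -120°, lat 10°.
Square 2, 4: +2·2° lon, +4·1° lat → SW at lon -116°, lat 14°.
Cell spans 2° lon × 1° lat. NE corner is SW corner plus one full cell.
latitude 15.000, longitude -114.000.

15.000, -114.000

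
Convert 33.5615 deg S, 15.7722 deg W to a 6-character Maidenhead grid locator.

IF26ck

Add 180° to longitude and 90° to latitude: 164.2278, 56.4385.
Field (20°×10°, letters A–R): lon ⌊164.2278/20⌋ = 8 → I; lat ⌊56.4385/10⌋ = 5 → F.
Square (2°×1°, digits 0–9): lon ⌊4.2278/2⌋ = 2; lat ⌊6.4385/1⌋ = 6.
Subsquare (5′×2.5′, letters a–x): lon ⌊0.2278/0.0833333⌋ = 2 → c; lat ⌊0.4385/0.0416667⌋ = 10 → k.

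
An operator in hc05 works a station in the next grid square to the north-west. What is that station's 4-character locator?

GC96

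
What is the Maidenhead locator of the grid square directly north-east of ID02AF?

Longitude subsquare a = 0; +1 → 1 = b.
Latitude subsquare f = 5; +1 → 6 = g.

ID02bg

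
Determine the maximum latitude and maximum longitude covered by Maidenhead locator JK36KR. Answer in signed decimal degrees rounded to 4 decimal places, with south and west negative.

16.7500, 6.9167

Field J=9, K=10: +9·20° lon, +10·10° lat → SW at lon 0°, lat 10°.
Square 3, 6: +3·2° lon, +6·1° lat → SW at lon 6°, lat 16°.
Subsquare k=10, r=17: +10·0.0833333° lon, +17·0.0416667° lat → SW at lon 6.83333°, lat 16.7083°.
Cell spans 0.0833333° lon × 0.0416667° lat. NE corner is SW corner plus one full cell.
latitude 16.7500, longitude 6.9167.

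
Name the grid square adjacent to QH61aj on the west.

QH51xj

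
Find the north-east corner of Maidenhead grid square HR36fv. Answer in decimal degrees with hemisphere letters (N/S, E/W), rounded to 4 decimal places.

Field H=7, R=17: +7·20° lon, +17·10° lat → SW at lon -40°, lat 80°.
Square 3, 6: +3·2° lon, +6·1° lat → SW at lon -34°, lat 86°.
Subsquare f=5, v=21: +5·0.0833333° lon, +21·0.0416667° lat → SW at lon -33.5833°, lat 86.875°.
Cell spans 0.0833333° lon × 0.0416667° lat. NE corner is SW corner plus one full cell.
latitude 86.9167° N, longitude 33.5000° W.

86.9167° N, 33.5000° W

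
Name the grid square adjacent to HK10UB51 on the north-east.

HK10ub62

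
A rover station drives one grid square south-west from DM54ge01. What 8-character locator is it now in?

DM54fe90

Longitude extended square 0; −1 → -1, wraps to 9, carry into subsquare.
Longitude subsquare g = 6; −1 → 5 = f.
Latitude extended square 1; −1 → 0.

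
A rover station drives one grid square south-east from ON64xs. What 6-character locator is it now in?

ON74ar

Longitude subsquare x = 23; +1 → 24, wraps to 0 = a, carry into square.
Longitude square 6; +1 → 7.
Latitude subsquare s = 18; −1 → 17 = r.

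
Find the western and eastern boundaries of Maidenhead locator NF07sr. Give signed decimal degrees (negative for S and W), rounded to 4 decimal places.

Field N=13, F=5: +13·20° lon, +5·10° lat → SW at lon 80°, lat -40°.
Square 0, 7: +0·2° lon, +7·1° lat → SW at lon 80°, lat -33°.
Subsquare s=18, r=17: +18·0.0833333° lon, +17·0.0416667° lat → SW at lon 81.5°, lat -32.2917°.
Cell spans 0.0833333° lon × 0.0416667° lat.
west 81.5000, east 81.5833.

81.5000, 81.5833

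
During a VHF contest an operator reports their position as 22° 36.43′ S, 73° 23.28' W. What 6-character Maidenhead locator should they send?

Shift to the Maidenhead origin (180°W, 90°S): lon 106.6120, lat 67.3928.
Field: 106.6120/20 → 5 → F, 67.3928/10 → 6 → G; chars FG.
Square: 6.6120/2 → 3, 7.3928/1 → 7; chars 37.
Subsquare: 0.6120/0.0833333 → 7 → h, 0.3928/0.0416667 → 9 → j; chars hj.

FG37hj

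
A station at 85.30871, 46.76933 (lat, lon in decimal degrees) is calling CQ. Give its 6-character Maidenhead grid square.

LR35jh

Offset from 180°W / 90°S: lon 226.7693°, lat 175.3087°.
Field (20°×10°, letters A–R): lon ⌊226.7693/20⌋ = 11 → L; lat ⌊175.3087/10⌋ = 17 → R.
Square (2°×1°, digits 0–9): lon ⌊6.7693/2⌋ = 3; lat ⌊5.3087/1⌋ = 5.
Subsquare (5′×2.5′, letters a–x): lon ⌊0.7693/0.0833333⌋ = 9 → j; lat ⌊0.3087/0.0416667⌋ = 7 → h.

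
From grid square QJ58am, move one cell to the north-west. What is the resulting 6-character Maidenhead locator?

QJ48xn

Longitude subsquare a = 0; −1 → -1, wraps to 23 = x, carry into square.
Longitude square 5; −1 → 4.
Latitude subsquare m = 12; +1 → 13 = n.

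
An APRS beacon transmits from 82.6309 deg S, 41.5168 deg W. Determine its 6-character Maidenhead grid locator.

GA97fi

Add 180° to longitude and 90° to latitude: 138.4832, 7.3691.
Field: 138.4832/20 → 6 → G, 7.3691/10 → 0 → A; chars GA.
Square: 18.4832/2 → 9, 7.3691/1 → 7; chars 97.
Subsquare: 0.4832/0.0833333 → 5 → f, 0.3691/0.0416667 → 8 → i; chars fi.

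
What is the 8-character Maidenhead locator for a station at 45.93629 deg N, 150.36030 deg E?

QN55ew34

Offset from 180°W / 90°S: lon 330.36030°, lat 135.93629°.
Field (20°×10°, letters A–R): lon ⌊330.36030/20⌋ = 16 → Q; lat ⌊135.93629/10⌋ = 13 → N.
Square (2°×1°, digits 0–9): lon ⌊10.36030/2⌋ = 5; lat ⌊5.93629/1⌋ = 5.
Subsquare (5′×2.5′, letters a–x): lon ⌊0.36030/0.0833333⌋ = 4 → e; lat ⌊0.93629/0.0416667⌋ = 22 → w.
Extended square (30″×15″, digits 0–9): lon ⌊0.02697/0.00833333⌋ = 3; lat ⌊0.01962/0.00416667⌋ = 4.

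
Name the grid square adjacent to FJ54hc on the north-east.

Longitude subsquare h = 7; +1 → 8 = i.
Latitude subsquare c = 2; +1 → 3 = d.

FJ54id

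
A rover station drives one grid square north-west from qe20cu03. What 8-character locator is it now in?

QE20bu94

Longitude extended square 0; −1 → -1, wraps to 9, carry into subsquare.
Longitude subsquare c = 2; −1 → 1 = b.
Latitude extended square 3; +1 → 4.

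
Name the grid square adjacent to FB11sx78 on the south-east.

FB11sx87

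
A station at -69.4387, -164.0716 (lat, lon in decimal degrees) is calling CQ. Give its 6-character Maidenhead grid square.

AC70xn

Shift to the Maidenhead origin (180°W, 90°S): lon 15.9284, lat 20.5613.
Field (20°×10°, letters A–R): 15.9284/20 → 0 → A, 20.5613/10 → 2 → C; chars AC.
Square (2°×1°, digits 0–9): 15.9284/2 → 7, 0.5613/1 → 0; chars 70.
Subsquare (5′×2.5′, letters a–x): 1.9284/0.0833333 → 23 → x, 0.5613/0.0416667 → 13 → n; chars xn.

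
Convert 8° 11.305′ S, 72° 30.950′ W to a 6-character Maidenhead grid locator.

FI31rt

Add 180° to longitude and 90° to latitude: 107.4842, 81.8116.
Field: lon ⌊107.4842/20⌋ = 5 → F; lat ⌊81.8116/10⌋ = 8 → I.
Square: lon ⌊7.4842/2⌋ = 3; lat ⌊1.8116/1⌋ = 1.
Subsquare: lon ⌊1.4842/0.0833333⌋ = 17 → r; lat ⌊0.8116/0.0416667⌋ = 19 → t.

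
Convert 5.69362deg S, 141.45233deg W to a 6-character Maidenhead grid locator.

BI94gh

Offset from 180°W / 90°S: lon 38.5477°, lat 84.3064°.
Field (20°×10°, letters A–R): lon ⌊38.5477/20⌋ = 1 → B; lat ⌊84.3064/10⌋ = 8 → I.
Square (2°×1°, digits 0–9): lon ⌊18.5477/2⌋ = 9; lat ⌊4.3064/1⌋ = 4.
Subsquare (5′×2.5′, letters a–x): lon ⌊0.5477/0.0833333⌋ = 6 → g; lat ⌊0.3064/0.0416667⌋ = 7 → h.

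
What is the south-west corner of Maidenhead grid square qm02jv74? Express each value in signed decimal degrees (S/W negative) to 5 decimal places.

Field Q=16, M=12: +16·20° lon, +12·10° lat → SW at lon 140°, lat 30°.
Square 0, 2: +0·2° lon, +2·1° lat → SW at lon 140°, lat 32°.
Subsquare j=9, v=21: +9·0.0833333° lon, +21·0.0416667° lat → SW at lon 140.75°, lat 32.875°.
Extended square 7, 4: +7·0.00833333° lon, +4·0.00416667° lat → SW at lon 140.808°, lat 32.8917°.
latitude 32.89167, longitude 140.80833.

32.89167, 140.80833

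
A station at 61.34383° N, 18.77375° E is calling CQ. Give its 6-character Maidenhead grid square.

JP91ji

Shift to the Maidenhead origin (180°W, 90°S): lon 198.7738, lat 151.3438.
Field: lon ⌊198.7738/20⌋ = 9 → J; lat ⌊151.3438/10⌋ = 15 → P.
Square: lon ⌊18.7738/2⌋ = 9; lat ⌊1.3438/1⌋ = 1.
Subsquare: lon ⌊0.7738/0.0833333⌋ = 9 → j; lat ⌊0.3438/0.0416667⌋ = 8 → i.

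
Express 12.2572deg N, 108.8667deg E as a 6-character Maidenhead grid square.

OK42kg

Shift to the Maidenhead origin (180°W, 90°S): lon 288.8667, lat 102.2572.
Field: lon ⌊288.8667/20⌋ = 14 → O; lat ⌊102.2572/10⌋ = 10 → K.
Square: lon ⌊8.8667/2⌋ = 4; lat ⌊2.2572/1⌋ = 2.
Subsquare: lon ⌊0.8667/0.0833333⌋ = 10 → k; lat ⌊0.2572/0.0416667⌋ = 6 → g.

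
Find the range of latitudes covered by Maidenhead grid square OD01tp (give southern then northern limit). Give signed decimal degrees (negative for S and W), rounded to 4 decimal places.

Field O=14, D=3: +14·20° lon, +3·10° lat → SW at lon 100°, lat -60°.
Square 0, 1: +0·2° lon, +1·1° lat → SW at lon 100°, lat -59°.
Subsquare t=19, p=15: +19·0.0833333° lon, +15·0.0416667° lat → SW at lon 101.583°, lat -58.375°.
Cell spans 0.0833333° lon × 0.0416667° lat.
south -58.3750, north -58.3333.

-58.3750, -58.3333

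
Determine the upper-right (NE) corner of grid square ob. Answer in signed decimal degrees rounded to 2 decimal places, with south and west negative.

-70.00, 120.00

Field O=14, B=1: +14·20° lon, +1·10° lat → SW at lon 100°, lat -80°.
Cell spans 20° lon × 10° lat. NE corner is SW corner plus one full cell.
latitude -70.00, longitude 120.00.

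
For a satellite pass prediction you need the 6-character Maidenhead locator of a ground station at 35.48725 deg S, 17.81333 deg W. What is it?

Offset from 180°W / 90°S: lon 162.1867°, lat 54.5127°.
Field (20°×10°, letters A–R): 162.1867/20 → 8 → I, 54.5127/10 → 5 → F; chars IF.
Square (2°×1°, digits 0–9): 2.1867/2 → 1, 4.5127/1 → 4; chars 14.
Subsquare (5′×2.5′, letters a–x): 0.1867/0.0833333 → 2 → c, 0.5127/0.0416667 → 12 → m; chars cm.

IF14cm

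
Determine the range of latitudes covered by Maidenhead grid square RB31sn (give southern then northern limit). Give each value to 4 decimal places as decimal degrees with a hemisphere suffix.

78.4583° S, 78.4167° S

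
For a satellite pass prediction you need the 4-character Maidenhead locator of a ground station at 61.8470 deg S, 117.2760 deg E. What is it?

OC88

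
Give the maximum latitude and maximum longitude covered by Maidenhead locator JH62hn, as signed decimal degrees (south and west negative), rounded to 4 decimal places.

Field J=9, H=7: +9·20° lon, +7·10° lat → SW at lon 0°, lat -20°.
Square 6, 2: +6·2° lon, +2·1° lat → SW at lon 12°, lat -18°.
Subsquare h=7, n=13: +7·0.0833333° lon, +13·0.0416667° lat → SW at lon 12.5833°, lat -17.4583°.
Cell spans 0.0833333° lon × 0.0416667° lat. NE corner is SW corner plus one full cell.
latitude -17.4167, longitude 12.6667.

-17.4167, 12.6667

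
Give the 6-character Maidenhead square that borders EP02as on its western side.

DP92xs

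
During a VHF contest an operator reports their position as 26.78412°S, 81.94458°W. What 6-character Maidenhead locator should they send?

Offset from 180°W / 90°S: lon 98.0554°, lat 63.2159°.
Field: lon ⌊98.0554/20⌋ = 4 → E; lat ⌊63.2159/10⌋ = 6 → G.
Square: lon ⌊18.0554/2⌋ = 9; lat ⌊3.2159/1⌋ = 3.
Subsquare: lon ⌊0.0554/0.0833333⌋ = 0 → a; lat ⌊0.2159/0.0416667⌋ = 5 → f.

EG93af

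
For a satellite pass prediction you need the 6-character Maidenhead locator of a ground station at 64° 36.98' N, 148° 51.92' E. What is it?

QP44ko

Add 180° to longitude and 90° to latitude: 328.8653, 154.6163.
Field: 328.8653/20 → 16 → Q, 154.6163/10 → 15 → P; chars QP.
Square: 8.8653/2 → 4, 4.6163/1 → 4; chars 44.
Subsquare: 0.8653/0.0833333 → 10 → k, 0.6163/0.0416667 → 14 → o; chars ko.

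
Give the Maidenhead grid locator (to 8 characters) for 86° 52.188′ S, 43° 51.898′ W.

Add 180° to longitude and 90° to latitude: 136.13503, 3.13020.
Field (20°×10°, letters A–R): lon ⌊136.13503/20⌋ = 6 → G; lat ⌊3.13020/10⌋ = 0 → A.
Square (2°×1°, digits 0–9): lon ⌊16.13503/2⌋ = 8; lat ⌊3.13020/1⌋ = 3.
Subsquare (5′×2.5′, letters a–x): lon ⌊0.13503/0.0833333⌋ = 1 → b; lat ⌊0.13020/0.0416667⌋ = 3 → d.
Extended square (30″×15″, digits 0–9): lon ⌊0.05170/0.00833333⌋ = 6; lat ⌊0.00520/0.00416667⌋ = 1.

GA83bd61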